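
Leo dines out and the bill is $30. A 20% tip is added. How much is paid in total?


Calculate the tip:
20% of $30 = $6
Add tip to meal cost:
$30 + $6 = $36

$36


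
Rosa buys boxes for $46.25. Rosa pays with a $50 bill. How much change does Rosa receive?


Start with the amount paid:
$50
Subtract the price:
$50 - $46.25 = $3.75

$3.75


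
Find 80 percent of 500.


Convert percentage to decimal:
80% = 0.8
Multiply:
500 x 0.8 = 400

400


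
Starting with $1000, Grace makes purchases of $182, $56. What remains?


Add up expenses:
$182 + $56 = $238
Subtract from budget:
$1000 - $238 = $762

$762


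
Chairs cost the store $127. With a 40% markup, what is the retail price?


Calculate the markup amount:
40% of $127 = $50.80
Add to cost:
$127 + $50.80 = $177.80

$177.80


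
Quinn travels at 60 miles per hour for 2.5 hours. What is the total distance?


Use the formula: distance = speed x time
Speed = 60 mph, Time = 2.5 hours
60 x 2.5 = 150 miles

150 miles


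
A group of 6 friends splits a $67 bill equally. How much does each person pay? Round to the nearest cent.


Total bill: $67
Number of people: 6
Each pays: $67 / 6 = $11.1666... ≈ $11.17

$11.17


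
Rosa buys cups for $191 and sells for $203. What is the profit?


Selling price = $203
Cost price = $191
Profit = selling price - cost price:
Profit = $203 - $191 = $12

$12


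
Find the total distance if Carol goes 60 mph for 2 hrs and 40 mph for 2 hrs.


Leg 1 distance:
60 x 2 = 120 miles
Leg 2 distance:
40 x 2 = 80 miles
Total distance:
120 + 80 = 200 miles

200 miles


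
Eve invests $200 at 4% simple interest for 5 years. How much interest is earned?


Use the formula I = P x R x T / 100
P x R x T = 200 x 4 x 5 = 4000
I = 4000 / 100 = $40

$40


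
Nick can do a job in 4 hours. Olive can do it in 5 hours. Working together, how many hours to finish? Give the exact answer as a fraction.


Nick's rate: 1/4 of the job per hour
Olive's rate: 1/5 of the job per hour
Combined rate: 1/4 + 1/5 = 9/20 per hour
Time = 1 / (9/20) = 20/9 hours (≈ 2.22 hours)

20/9 hours


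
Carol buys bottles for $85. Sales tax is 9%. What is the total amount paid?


Calculate the tax:
9% of $85 = $7.65
Add tax to price:
$85 + $7.65 = $92.65

$92.65


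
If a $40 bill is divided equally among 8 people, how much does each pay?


Total bill: $40
Number of people: 8
Each pays: $40 / 8 = $5

$5


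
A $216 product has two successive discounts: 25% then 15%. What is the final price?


First discount:
25% of $216 = $54
Price after first discount:
$216 - $54 = $162
Second discount:
15% of $162 = $24.30
Final price:
$162 - $24.30 = $137.70

$137.70


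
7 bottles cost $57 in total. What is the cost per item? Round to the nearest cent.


Total cost: $57
Number of items: 7
Unit price: $57 / 7 = $8.1428... ≈ $8.14

$8.14


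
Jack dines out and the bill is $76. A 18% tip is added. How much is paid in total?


Calculate the tip:
18% of $76 = $13.68
Add tip to meal cost:
$76 + $13.68 = $89.68

$89.68


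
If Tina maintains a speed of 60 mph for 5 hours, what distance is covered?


Use the formula: distance = speed x time
Speed = 60 mph, Time = 5 hours
60 x 5 = 300 miles

300 miles


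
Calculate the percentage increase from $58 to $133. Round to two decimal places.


Find the absolute change:
|133 - 58| = 75
Divide by original and multiply by 100:
75 / 58 x 100 = 129.3103...% ≈ 129.31%

129.31%


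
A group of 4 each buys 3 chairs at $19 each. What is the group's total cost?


Cost per person:
3 x $19 = $57
Group total:
4 x $57 = $228

$228


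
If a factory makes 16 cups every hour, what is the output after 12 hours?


Production rate: 16 cups per hour
Time: 12 hours
Total: 16 x 12 = 192 cups

192 cups


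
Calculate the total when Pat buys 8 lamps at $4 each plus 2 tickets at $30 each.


Cost of lamps:
8 x $4 = $32
Cost of tickets:
2 x $30 = $60
Add both:
$32 + $60 = $92

$92


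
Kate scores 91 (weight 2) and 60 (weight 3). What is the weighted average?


Weighted sum:
2 x 91 + 3 x 60 = 362
Total weight:
2 + 3 = 5
Weighted average:
362 / 5 = 72.4

72.4


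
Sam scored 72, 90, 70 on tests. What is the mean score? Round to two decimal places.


Add the scores:
72 + 90 + 70 = 232
Divide by the number of tests:
232 / 3 = 77.3333... ≈ 77.33

77.33


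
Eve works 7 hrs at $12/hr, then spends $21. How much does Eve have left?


Calculate earnings:
7 x $12 = $84
Subtract spending:
$84 - $21 = $63

$63


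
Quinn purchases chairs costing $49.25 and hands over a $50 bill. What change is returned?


Start with the amount paid:
$50
Subtract the price:
$50 - $49.25 = $0.75

$0.75


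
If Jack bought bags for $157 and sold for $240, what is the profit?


Selling price = $240
Cost price = $157
Profit = selling price - cost price:
Profit = $240 - $157 = $83

$83


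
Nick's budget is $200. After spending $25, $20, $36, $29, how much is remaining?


Add up expenses:
$25 + $20 + $36 + $29 = $110
Subtract from budget:
$200 - $110 = $90

$90


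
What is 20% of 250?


Convert percentage to decimal:
20% = 0.2
Multiply:
250 x 0.2 = 50

50


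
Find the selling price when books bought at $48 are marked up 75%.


Calculate the markup amount:
75% of $48 = $36
Add to cost:
$48 + $36 = $84

$84


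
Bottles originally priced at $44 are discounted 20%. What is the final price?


Calculate the discount amount:
20% of $44 = $8.80
Subtract from original:
$44 - $8.80 = $35.20

$35.20


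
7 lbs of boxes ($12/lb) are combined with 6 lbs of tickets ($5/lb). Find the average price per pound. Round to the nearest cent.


Cost of boxes:
7 x $12 = $84
Cost of tickets:
6 x $5 = $30
Total cost: $84 + $30 = $114
Total weight: 13 lbs
Average: $114 / 13 = $8.7692... ≈ $8.77/lb

$8.77/lb


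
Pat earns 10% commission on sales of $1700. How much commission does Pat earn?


Convert rate to decimal:
10% = 0.1
Multiply by sales:
$1700 x 0.1 = $170

$170


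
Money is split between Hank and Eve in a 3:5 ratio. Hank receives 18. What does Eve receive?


Find the multiplier:
18 / 3 = 6
Apply to Eve's share:
5 x 6 = 30

30


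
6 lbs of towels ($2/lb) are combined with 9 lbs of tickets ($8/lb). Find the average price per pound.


Cost of towels:
6 x $2 = $12
Cost of tickets:
9 x $8 = $72
Total cost: $12 + $72 = $84
Total weight: 15 lbs
Average: $84 / 15 = $5.60/lb

$5.60/lb


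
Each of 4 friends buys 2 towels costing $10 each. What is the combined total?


Cost per person:
2 x $10 = $20
Group total:
4 x $20 = $80

$80


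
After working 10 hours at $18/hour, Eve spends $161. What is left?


Calculate earnings:
10 x $18 = $180
Subtract spending:
$180 - $161 = $19

$19


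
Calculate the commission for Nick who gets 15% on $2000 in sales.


Convert rate to decimal:
15% = 0.15
Multiply by sales:
$2000 x 0.15 = $300

$300


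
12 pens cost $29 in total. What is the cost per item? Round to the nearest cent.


Total cost: $29
Number of items: 12
Unit price: $29 / 12 = $2.4166... ≈ $2.42

$2.42


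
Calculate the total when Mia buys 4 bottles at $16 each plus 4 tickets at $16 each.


Cost of bottles:
4 x $16 = $64
Cost of tickets:
4 x $16 = $64
Add both:
$64 + $64 = $128

$128


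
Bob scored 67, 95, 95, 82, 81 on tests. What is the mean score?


Add the scores:
67 + 95 + 95 + 82 + 81 = 420
Divide by the number of tests:
420 / 5 = 84

84


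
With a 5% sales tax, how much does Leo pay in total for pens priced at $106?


Calculate the tax:
5% of $106 = $5.30
Add tax to price:
$106 + $5.30 = $111.30

$111.30


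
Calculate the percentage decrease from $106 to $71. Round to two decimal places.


Find the absolute change:
|71 - 106| = 35
Divide by original and multiply by 100:
35 / 106 x 100 = 33.0188...% ≈ 33.02%

33.02%


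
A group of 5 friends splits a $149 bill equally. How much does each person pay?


Total bill: $149
Number of people: 5
Each pays: $149 / 5 = $29.80

$29.80


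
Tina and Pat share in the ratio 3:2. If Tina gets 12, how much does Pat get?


Find the multiplier:
12 / 3 = 4
Apply to Pat's share:
2 x 4 = 8

8


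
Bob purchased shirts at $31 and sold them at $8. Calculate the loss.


Selling price = $8
Cost price = $31
Loss = cost price - selling price:
Loss = $31 - $8 = $23

$23


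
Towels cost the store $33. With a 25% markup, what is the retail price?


Calculate the markup amount:
25% of $33 = $8.25
Add to cost:
$33 + $8.25 = $41.25

$41.25


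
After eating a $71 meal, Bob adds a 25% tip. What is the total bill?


Calculate the tip:
25% of $71 = $17.75
Add tip to meal cost:
$71 + $17.75 = $88.75

$88.75


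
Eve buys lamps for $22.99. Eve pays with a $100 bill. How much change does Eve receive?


Start with the amount paid:
$100
Subtract the price:
$100 - $22.99 = $77.01

$77.01


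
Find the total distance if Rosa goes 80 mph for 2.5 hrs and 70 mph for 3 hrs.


Leg 1 distance:
80 x 2.5 = 200 miles
Leg 2 distance:
70 x 3 = 210 miles
Total distance:
200 + 210 = 410 miles

410 miles


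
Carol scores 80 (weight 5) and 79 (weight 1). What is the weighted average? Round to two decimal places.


Weighted sum:
5 x 80 + 1 x 79 = 479
Total weight:
5 + 1 = 6
Weighted average:
479 / 6 = 79.8333... ≈ 79.83

79.83


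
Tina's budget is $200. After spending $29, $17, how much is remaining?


Add up expenses:
$29 + $17 = $46
Subtract from budget:
$200 - $46 = $154

$154


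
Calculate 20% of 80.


Convert percentage to decimal:
20% = 0.2
Multiply:
80 x 0.2 = 16

16


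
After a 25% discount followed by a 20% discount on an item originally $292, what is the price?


First discount:
25% of $292 = $73
Price after first discount:
$292 - $73 = $219
Second discount:
20% of $219 = $43.80
Final price:
$219 - $43.80 = $175.20

$175.20


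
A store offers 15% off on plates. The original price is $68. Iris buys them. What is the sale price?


Calculate the discount amount:
15% of $68 = $10.20
Subtract from original:
$68 - $10.20 = $57.80

$57.80


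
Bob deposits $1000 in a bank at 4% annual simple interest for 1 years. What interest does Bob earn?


Use the formula I = P x R x T / 100
P x R x T = 1000 x 4 x 1 = 4000
I = 4000 / 100 = $40

$40


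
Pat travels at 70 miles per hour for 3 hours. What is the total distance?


Use the formula: distance = speed x time
Speed = 70 mph, Time = 3 hours
70 x 3 = 210 miles

210 miles


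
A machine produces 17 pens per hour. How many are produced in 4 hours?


Production rate: 17 pens per hour
Time: 4 hours
Total: 17 x 4 = 68 pens

68 pens


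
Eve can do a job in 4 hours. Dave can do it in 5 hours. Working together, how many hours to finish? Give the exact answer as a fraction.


Eve's rate: 1/4 of the job per hour
Dave's rate: 1/5 of the job per hour
Combined rate: 1/4 + 1/5 = 9/20 per hour
Time = 1 / (9/20) = 20/9 hours (≈ 2.22 hours)

20/9 hours


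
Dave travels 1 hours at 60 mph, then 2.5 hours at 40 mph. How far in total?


Leg 1 distance:
60 x 1 = 60 miles
Leg 2 distance:
40 x 2.5 = 100 miles
Total distance:
60 + 100 = 160 miles

160 miles


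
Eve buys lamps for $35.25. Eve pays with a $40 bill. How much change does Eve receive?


Start with the amount paid:
$40
Subtract the price:
$40 - $35.25 = $4.75

$4.75


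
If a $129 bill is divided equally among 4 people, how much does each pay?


Total bill: $129
Number of people: 4
Each pays: $129 / 4 = $32.25

$32.25


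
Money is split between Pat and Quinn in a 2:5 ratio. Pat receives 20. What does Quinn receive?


Find the multiplier:
20 / 2 = 10
Apply to Quinn's share:
5 x 10 = 50

50


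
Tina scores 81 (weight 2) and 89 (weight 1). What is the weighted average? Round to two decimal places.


Weighted sum:
2 x 81 + 1 x 89 = 251
Total weight:
2 + 1 = 3
Weighted average:
251 / 3 = 83.6666... ≈ 83.67

83.67


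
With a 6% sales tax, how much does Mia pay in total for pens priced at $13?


Calculate the tax:
6% of $13 = $0.78
Add tax to price:
$13 + $0.78 = $13.78

$13.78


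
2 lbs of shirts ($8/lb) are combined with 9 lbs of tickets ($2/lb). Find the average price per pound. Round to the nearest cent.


Cost of shirts:
2 x $8 = $16
Cost of tickets:
9 x $2 = $18
Total cost: $16 + $18 = $34
Total weight: 11 lbs
Average: $34 / 11 = $3.0909... ≈ $3.09/lb

$3.09/lb


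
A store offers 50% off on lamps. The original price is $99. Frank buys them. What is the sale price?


Calculate the discount amount:
50% of $99 = $49.50
Subtract from original:
$99 - $49.50 = $49.50

$49.50


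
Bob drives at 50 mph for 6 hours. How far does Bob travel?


Use the formula: distance = speed x time
Speed = 50 mph, Time = 6 hours
50 x 6 = 300 miles

300 miles


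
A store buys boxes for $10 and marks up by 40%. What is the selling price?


Calculate the markup amount:
40% of $10 = $4
Add to cost:
$10 + $4 = $14

$14


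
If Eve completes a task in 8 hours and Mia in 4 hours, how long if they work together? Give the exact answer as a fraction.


Eve's rate: 1/8 of the job per hour
Mia's rate: 1/4 of the job per hour
Combined rate: 1/8 + 1/4 = 3/8 per hour
Time = 1 / (3/8) = 8/3 hours (≈ 2.67 hours)

8/3 hours


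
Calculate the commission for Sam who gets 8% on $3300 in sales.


Convert rate to decimal:
8% = 0.08
Multiply by sales:
$3300 x 0.08 = $264

$264


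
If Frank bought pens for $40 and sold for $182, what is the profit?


Selling price = $182
Cost price = $40
Profit = selling price - cost price:
Profit = $182 - $40 = $142

$142


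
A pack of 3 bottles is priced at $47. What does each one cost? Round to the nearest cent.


Total cost: $47
Number of items: 3
Unit price: $47 / 3 = $15.6666... ≈ $15.67

$15.67


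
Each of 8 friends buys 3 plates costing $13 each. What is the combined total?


Cost per person:
3 x $13 = $39
Group total:
8 x $39 = $312

$312


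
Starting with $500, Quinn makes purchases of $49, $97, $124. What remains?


Add up expenses:
$49 + $97 + $124 = $270
Subtract from budget:
$500 - $270 = $230

$230


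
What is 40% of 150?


Convert percentage to decimal:
40% = 0.4
Multiply:
150 x 0.4 = 60

60


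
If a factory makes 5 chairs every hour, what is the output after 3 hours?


Production rate: 5 chairs per hour
Time: 3 hours
Total: 5 x 3 = 15 chairs

15 chairs


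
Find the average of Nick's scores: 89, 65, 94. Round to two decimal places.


Add the scores:
89 + 65 + 94 = 248
Divide by the number of tests:
248 / 3 = 82.6666... ≈ 82.67

82.67


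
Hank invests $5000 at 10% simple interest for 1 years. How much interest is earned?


Use the formula I = P x R x T / 100
P x R x T = 5000 x 10 x 1 = 50000
I = 50000 / 100 = $500

$500


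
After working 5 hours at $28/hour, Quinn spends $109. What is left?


Calculate earnings:
5 x $28 = $140
Subtract spending:
$140 - $109 = $31

$31


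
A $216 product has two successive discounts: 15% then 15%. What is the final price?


First discount:
15% of $216 = $32.40
Price after first discount:
$216 - $32.40 = $183.60
Second discount:
15% of $183.60 = $27.54
Final price:
$183.60 - $27.54 = $156.06

$156.06


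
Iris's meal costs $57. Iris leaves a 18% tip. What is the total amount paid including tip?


Calculate the tip:
18% of $57 = $10.26
Add tip to meal cost:
$57 + $10.26 = $67.26

$67.26


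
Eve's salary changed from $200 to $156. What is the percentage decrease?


Find the absolute change:
|156 - 200| = 44
Divide by original and multiply by 100:
44 / 200 x 100 = 22%

22%


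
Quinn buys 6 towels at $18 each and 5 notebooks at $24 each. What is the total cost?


Cost of towels:
6 x $18 = $108
Cost of notebooks:
5 x $24 = $120
Add both:
$108 + $120 = $228

$228


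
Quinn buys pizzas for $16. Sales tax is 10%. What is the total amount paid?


Calculate the tax:
10% of $16 = $1.60
Add tax to price:
$16 + $1.60 = $17.60

$17.60


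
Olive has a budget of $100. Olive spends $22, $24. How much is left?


Add up expenses:
$22 + $24 = $46
Subtract from budget:
$100 - $46 = $54

$54


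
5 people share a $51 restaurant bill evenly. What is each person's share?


Total bill: $51
Number of people: 5
Each pays: $51 / 5 = $10.20

$10.20


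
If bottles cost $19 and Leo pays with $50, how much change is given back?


Start with the amount paid:
$50
Subtract the price:
$50 - $19 = $31

$31


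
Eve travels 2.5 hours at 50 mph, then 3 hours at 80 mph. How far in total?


Leg 1 distance:
50 x 2.5 = 125 miles
Leg 2 distance:
80 x 3 = 240 miles
Total distance:
125 + 240 = 365 miles

365 miles


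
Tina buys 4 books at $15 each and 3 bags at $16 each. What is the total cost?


Cost of books:
4 x $15 = $60
Cost of bags:
3 x $16 = $48
Add both:
$60 + $48 = $108

$108


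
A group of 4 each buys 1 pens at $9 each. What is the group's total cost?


Cost per person:
1 x $9 = $9
Group total:
4 x $9 = $36

$36


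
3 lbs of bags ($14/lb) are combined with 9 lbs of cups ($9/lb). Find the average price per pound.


Cost of bags:
3 x $14 = $42
Cost of cups:
9 x $9 = $81
Total cost: $42 + $81 = $123
Total weight: 12 lbs
Average: $123 / 12 = $10.25/lb

$10.25/lb


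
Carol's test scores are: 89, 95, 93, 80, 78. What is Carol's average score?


Add the scores:
89 + 95 + 93 + 80 + 78 = 435
Divide by the number of tests:
435 / 5 = 87

87


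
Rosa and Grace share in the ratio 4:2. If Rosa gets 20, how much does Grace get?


Find the multiplier:
20 / 4 = 5
Apply to Grace's share:
2 x 5 = 10

10


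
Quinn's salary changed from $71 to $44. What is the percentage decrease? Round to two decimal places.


Find the absolute change:
|44 - 71| = 27
Divide by original and multiply by 100:
27 / 71 x 100 = 38.0281...% ≈ 38.03%

38.03%


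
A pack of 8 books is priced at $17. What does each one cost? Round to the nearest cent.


Total cost: $17
Number of items: 8
Unit price: $17 / 8 = $2.125 ≈ $2.13

$2.13


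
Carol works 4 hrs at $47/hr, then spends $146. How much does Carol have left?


Calculate earnings:
4 x $47 = $188
Subtract spending:
$188 - $146 = $42

$42


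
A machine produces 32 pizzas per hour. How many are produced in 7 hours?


Production rate: 32 pizzas per hour
Time: 7 hours
Total: 32 x 7 = 224 pizzas

224 pizzas


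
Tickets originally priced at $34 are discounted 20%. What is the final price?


Calculate the discount amount:
20% of $34 = $6.80
Subtract from original:
$34 - $6.80 = $27.20

$27.20


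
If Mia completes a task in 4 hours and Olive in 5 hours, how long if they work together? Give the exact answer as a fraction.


Mia's rate: 1/4 of the job per hour
Olive's rate: 1/5 of the job per hour
Combined rate: 1/4 + 1/5 = 9/20 per hour
Time = 1 / (9/20) = 20/9 hours (≈ 2.22 hours)

20/9 hours


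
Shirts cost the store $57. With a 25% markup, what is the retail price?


Calculate the markup amount:
25% of $57 = $14.25
Add to cost:
$57 + $14.25 = $71.25

$71.25


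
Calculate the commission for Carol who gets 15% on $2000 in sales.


Convert rate to decimal:
15% = 0.15
Multiply by sales:
$2000 x 0.15 = $300

$300


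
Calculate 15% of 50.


Convert percentage to decimal:
15% = 0.15
Multiply:
50 x 0.15 = 7.5

7.5


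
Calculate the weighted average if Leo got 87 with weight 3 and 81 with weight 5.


Weighted sum:
3 x 87 + 5 x 81 = 666
Total weight:
3 + 5 = 8
Weighted average:
666 / 8 = 83.25

83.25


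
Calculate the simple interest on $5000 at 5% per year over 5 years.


Use the formula I = P x R x T / 100
P x R x T = 5000 x 5 x 5 = 125000
I = 125000 / 100 = $1250

$1250


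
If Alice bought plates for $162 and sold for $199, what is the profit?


Selling price = $199
Cost price = $162
Profit = selling price - cost price:
Profit = $199 - $162 = $37

$37


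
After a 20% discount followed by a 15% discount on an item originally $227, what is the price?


First discount:
20% of $227 = $45.40
Price after first discount:
$227 - $45.40 = $181.60
Second discount:
15% of $181.60 = $27.24
Final price:
$181.60 - $27.24 = $154.36

$154.36


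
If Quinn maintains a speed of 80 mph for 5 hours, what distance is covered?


Use the formula: distance = speed x time
Speed = 80 mph, Time = 5 hours
80 x 5 = 400 miles

400 miles


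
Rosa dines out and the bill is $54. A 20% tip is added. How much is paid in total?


Calculate the tip:
20% of $54 = $10.80
Add tip to meal cost:
$54 + $10.80 = $64.80

$64.80


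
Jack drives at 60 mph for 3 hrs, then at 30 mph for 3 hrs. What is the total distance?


Leg 1 distance:
60 x 3 = 180 miles
Leg 2 distance:
30 x 3 = 90 miles
Total distance:
180 + 90 = 270 miles

270 miles


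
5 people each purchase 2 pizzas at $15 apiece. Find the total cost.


Cost per person:
2 x $15 = $30
Group total:
5 x $30 = $150

$150


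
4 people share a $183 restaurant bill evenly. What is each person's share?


Total bill: $183
Number of people: 4
Each pays: $183 / 4 = $45.75

$45.75


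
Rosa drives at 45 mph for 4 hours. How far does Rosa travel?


Use the formula: distance = speed x time
Speed = 45 mph, Time = 4 hours
45 x 4 = 180 miles

180 miles


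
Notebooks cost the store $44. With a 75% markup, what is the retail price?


Calculate the markup amount:
75% of $44 = $33
Add to cost:
$44 + $33 = $77

$77


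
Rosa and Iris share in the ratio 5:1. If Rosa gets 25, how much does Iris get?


Find the multiplier:
25 / 5 = 5
Apply to Iris's share:
1 x 5 = 5

5


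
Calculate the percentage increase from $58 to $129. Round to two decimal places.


Find the absolute change:
|129 - 58| = 71
Divide by original and multiply by 100:
71 / 58 x 100 = 122.4137...% ≈ 122.41%

122.41%


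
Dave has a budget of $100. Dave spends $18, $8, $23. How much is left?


Add up expenses:
$18 + $8 + $23 = $49
Subtract from budget:
$100 - $49 = $51

$51


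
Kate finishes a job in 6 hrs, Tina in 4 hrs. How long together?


Kate's rate: 1/6 of the job per hour
Tina's rate: 1/4 of the job per hour
Combined rate: 1/6 + 1/4 = 5/12 per hour
Time = 1 / (5/12) = 12/5 = 2.4 hours

2.4 hours


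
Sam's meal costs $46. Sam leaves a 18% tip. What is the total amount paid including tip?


Calculate the tip:
18% of $46 = $8.28
Add tip to meal cost:
$46 + $8.28 = $54.28

$54.28


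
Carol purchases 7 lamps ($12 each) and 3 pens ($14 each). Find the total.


Cost of lamps:
7 x $12 = $84
Cost of pens:
3 x $14 = $42
Add both:
$84 + $42 = $126

$126


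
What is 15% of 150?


Convert percentage to decimal:
15% = 0.15
Multiply:
150 x 0.15 = 22.5

22.5


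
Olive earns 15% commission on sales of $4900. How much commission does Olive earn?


Convert rate to decimal:
15% = 0.15
Multiply by sales:
$4900 x 0.15 = $735

$735


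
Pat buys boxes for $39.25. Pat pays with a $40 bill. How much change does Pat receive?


Start with the amount paid:
$40
Subtract the price:
$40 - $39.25 = $0.75

$0.75


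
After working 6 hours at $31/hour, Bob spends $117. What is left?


Calculate earnings:
6 x $31 = $186
Subtract spending:
$186 - $117 = $69

$69


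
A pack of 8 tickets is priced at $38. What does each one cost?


Total cost: $38
Number of items: 8
Unit price: $38 / 8 = $4.75

$4.75


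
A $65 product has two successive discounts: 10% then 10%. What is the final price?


First discount:
10% of $65 = $6.50
Price after first discount:
$65 - $6.50 = $58.50
Second discount:
10% of $58.50 = $5.85
Final price:
$58.50 - $5.85 = $52.65

$52.65


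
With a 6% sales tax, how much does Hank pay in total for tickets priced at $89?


Calculate the tax:
6% of $89 = $5.34
Add tax to price:
$89 + $5.34 = $94.34

$94.34


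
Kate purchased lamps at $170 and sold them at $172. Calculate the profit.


Selling price = $172
Cost price = $170
Profit = selling price - cost price:
Profit = $172 - $170 = $2

$2


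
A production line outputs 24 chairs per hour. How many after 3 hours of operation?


Production rate: 24 chairs per hour
Time: 3 hours
Total: 24 x 3 = 72 chairs

72 chairs


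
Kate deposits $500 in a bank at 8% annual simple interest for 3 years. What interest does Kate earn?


Use the formula I = P x R x T / 100
P x R x T = 500 x 8 x 3 = 12000
I = 12000 / 100 = $120

$120


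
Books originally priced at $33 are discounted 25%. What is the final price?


Calculate the discount amount:
25% of $33 = $8.25
Subtract from original:
$33 - $8.25 = $24.75

$24.75


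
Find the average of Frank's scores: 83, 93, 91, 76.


Add the scores:
83 + 93 + 91 + 76 = 343
Divide by the number of tests:
343 / 4 = 85.75

85.75


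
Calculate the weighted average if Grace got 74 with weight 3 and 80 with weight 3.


Weighted sum:
3 x 74 + 3 x 80 = 462
Total weight:
3 + 3 = 6
Weighted average:
462 / 6 = 77

77


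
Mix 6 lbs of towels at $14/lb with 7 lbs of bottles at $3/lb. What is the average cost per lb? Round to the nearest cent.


Cost of towels:
6 x $14 = $84
Cost of bottles:
7 x $3 = $21
Total cost: $84 + $21 = $105
Total weight: 13 lbs
Average: $105 / 13 = $8.0769... ≈ $8.08/lb

$8.08/lb


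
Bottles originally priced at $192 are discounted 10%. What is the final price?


Calculate the discount amount:
10% of $192 = $19.20
Subtract from original:
$192 - $19.20 = $172.80

$172.80


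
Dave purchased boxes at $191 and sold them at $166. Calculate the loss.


Selling price = $166
Cost price = $191
Loss = cost price - selling price:
Loss = $191 - $166 = $25

$25


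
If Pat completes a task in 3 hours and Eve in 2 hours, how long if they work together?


Pat's rate: 1/3 of the job per hour
Eve's rate: 1/2 of the job per hour
Combined rate: 1/3 + 1/2 = 5/6 per hour
Time = 1 / (5/6) = 6/5 = 1.2 hours

1.2 hours


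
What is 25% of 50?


Convert percentage to decimal:
25% = 0.25
Multiply:
50 x 0.25 = 12.5

12.5


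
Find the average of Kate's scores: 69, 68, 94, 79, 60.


Add the scores:
69 + 68 + 94 + 79 + 60 = 370
Divide by the number of tests:
370 / 5 = 74

74


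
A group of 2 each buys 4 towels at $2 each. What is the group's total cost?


Cost per person:
4 x $2 = $8
Group total:
2 x $8 = $16

$16


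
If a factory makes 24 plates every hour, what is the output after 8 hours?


Production rate: 24 plates per hour
Time: 8 hours
Total: 24 x 8 = 192 plates

192 plates


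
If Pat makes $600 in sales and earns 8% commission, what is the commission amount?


Convert rate to decimal:
8% = 0.08
Multiply by sales:
$600 x 0.08 = $48

$48


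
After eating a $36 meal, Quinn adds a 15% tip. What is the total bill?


Calculate the tip:
15% of $36 = $5.40
Add tip to meal cost:
$36 + $5.40 = $41.40

$41.40


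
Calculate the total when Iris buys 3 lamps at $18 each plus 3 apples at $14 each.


Cost of lamps:
3 x $18 = $54
Cost of apples:
3 x $14 = $42
Add both:
$54 + $42 = $96

$96


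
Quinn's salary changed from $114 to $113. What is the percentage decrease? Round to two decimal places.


Find the absolute change:
|113 - 114| = 1
Divide by original and multiply by 100:
1 / 114 x 100 = 0.8771...% ≈ 0.88%

0.88%


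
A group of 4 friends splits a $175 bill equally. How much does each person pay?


Total bill: $175
Number of people: 4
Each pays: $175 / 4 = $43.75

$43.75


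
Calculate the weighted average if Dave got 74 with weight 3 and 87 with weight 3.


Weighted sum:
3 x 74 + 3 x 87 = 483
Total weight:
3 + 3 = 6
Weighted average:
483 / 6 = 80.5

80.5


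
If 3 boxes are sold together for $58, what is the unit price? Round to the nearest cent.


Total cost: $58
Number of items: 3
Unit price: $58 / 3 = $19.3333... ≈ $19.33

$19.33


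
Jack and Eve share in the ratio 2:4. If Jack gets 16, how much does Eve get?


Find the multiplier:
16 / 2 = 8
Apply to Eve's share:
4 x 8 = 32

32


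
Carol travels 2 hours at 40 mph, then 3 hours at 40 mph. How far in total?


Leg 1 distance:
40 x 2 = 80 miles
Leg 2 distance:
40 x 3 = 120 miles
Total distance:
80 + 120 = 200 miles

200 miles


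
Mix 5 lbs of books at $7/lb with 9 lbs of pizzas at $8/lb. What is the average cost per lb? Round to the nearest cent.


Cost of books:
5 x $7 = $35
Cost of pizzas:
9 x $8 = $72
Total cost: $35 + $72 = $107
Total weight: 14 lbs
Average: $107 / 14 = $7.6428... ≈ $7.64/lb

$7.64/lb


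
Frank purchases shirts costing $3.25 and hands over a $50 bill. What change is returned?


Start with the amount paid:
$50
Subtract the price:
$50 - $3.25 = $46.75

$46.75


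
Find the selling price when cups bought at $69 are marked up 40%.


Calculate the markup amount:
40% of $69 = $27.60
Add to cost:
$69 + $27.60 = $96.60

$96.60


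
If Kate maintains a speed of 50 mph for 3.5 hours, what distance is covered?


Use the formula: distance = speed x time
Speed = 50 mph, Time = 3.5 hours
50 x 3.5 = 175 miles

175 miles


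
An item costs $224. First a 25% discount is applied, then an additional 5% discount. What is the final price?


First discount:
25% of $224 = $56
Price after first discount:
$224 - $56 = $168
Second discount:
5% of $168 = $8.40
Final price:
$168 - $8.40 = $159.60

$159.60


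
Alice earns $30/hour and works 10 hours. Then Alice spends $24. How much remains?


Calculate earnings:
10 x $30 = $300
Subtract spending:
$300 - $24 = $276

$276


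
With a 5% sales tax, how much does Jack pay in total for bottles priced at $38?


Calculate the tax:
5% of $38 = $1.90
Add tax to price:
$38 + $1.90 = $39.90

$39.90


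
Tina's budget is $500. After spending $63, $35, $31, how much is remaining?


Add up expenses:
$63 + $35 + $31 = $129
Subtract from budget:
$500 - $129 = $371

$371


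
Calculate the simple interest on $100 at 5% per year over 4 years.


Use the formula I = P x R x T / 100
P x R x T = 100 x 5 x 4 = 2000
I = 2000 / 100 = $20

$20


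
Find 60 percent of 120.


Convert percentage to decimal:
60% = 0.6
Multiply:
120 x 0.6 = 72

72


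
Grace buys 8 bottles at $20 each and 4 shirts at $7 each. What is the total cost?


Cost of bottles:
8 x $20 = $160
Cost of shirts:
4 x $7 = $28
Add both:
$160 + $28 = $188

$188


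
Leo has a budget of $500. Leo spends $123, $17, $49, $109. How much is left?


Add up expenses:
$123 + $17 + $49 + $109 = $298
Subtract from budget:
$500 - $298 = $202

$202


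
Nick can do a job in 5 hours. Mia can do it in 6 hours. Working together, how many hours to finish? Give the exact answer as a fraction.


Nick's rate: 1/5 of the job per hour
Mia's rate: 1/6 of the job per hour
Combined rate: 1/5 + 1/6 = 11/30 per hour
Time = 1 / (11/30) = 30/11 hours (≈ 2.73 hours)

30/11 hours


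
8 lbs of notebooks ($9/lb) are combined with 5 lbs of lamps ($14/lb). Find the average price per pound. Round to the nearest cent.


Cost of notebooks:
8 x $9 = $72
Cost of lamps:
5 x $14 = $70
Total cost: $72 + $70 = $142
Total weight: 13 lbs
Average: $142 / 13 = $10.9230... ≈ $10.92/lb

$10.92/lb


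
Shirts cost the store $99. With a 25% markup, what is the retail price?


Calculate the markup amount:
25% of $99 = $24.75
Add to cost:
$99 + $24.75 = $123.75

$123.75


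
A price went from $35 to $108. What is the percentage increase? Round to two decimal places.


Find the absolute change:
|108 - 35| = 73
Divide by original and multiply by 100:
73 / 35 x 100 = 208.5714...% ≈ 208.57%

208.57%


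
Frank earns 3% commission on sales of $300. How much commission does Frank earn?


Convert rate to decimal:
3% = 0.03
Multiply by sales:
$300 x 0.03 = $9

$9


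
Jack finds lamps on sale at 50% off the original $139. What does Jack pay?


Calculate the discount amount:
50% of $139 = $69.50
Subtract from original:
$139 - $69.50 = $69.50

$69.50


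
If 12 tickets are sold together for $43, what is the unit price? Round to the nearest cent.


Total cost: $43
Number of items: 12
Unit price: $43 / 12 = $3.5833... ≈ $3.58

$3.58


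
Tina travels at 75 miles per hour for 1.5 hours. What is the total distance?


Use the formula: distance = speed x time
Speed = 75 mph, Time = 1.5 hours
75 x 1.5 = 112.5 miles

112.5 miles


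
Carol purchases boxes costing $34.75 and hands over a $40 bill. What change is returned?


Start with the amount paid:
$40
Subtract the price:
$40 - $34.75 = $5.25

$5.25


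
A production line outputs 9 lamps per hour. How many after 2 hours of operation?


Production rate: 9 lamps per hour
Time: 2 hours
Total: 9 x 2 = 18 lamps

18 lamps


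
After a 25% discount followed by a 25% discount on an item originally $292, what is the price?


First discount:
25% of $292 = $73
Price after first discount:
$292 - $73 = $219
Second discount:
25% of $219 = $54.75
Final price:
$219 - $54.75 = $164.25

$164.25


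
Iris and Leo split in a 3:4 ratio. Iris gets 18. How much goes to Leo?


Find the multiplier:
18 / 3 = 6
Apply to Leo's share:
4 x 6 = 24

24


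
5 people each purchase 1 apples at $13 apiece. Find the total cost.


Cost per person:
1 x $13 = $13
Group total:
5 x $13 = $65

$65


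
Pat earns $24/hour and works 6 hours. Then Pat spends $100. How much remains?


Calculate earnings:
6 x $24 = $144
Subtract spending:
$144 - $100 = $44

$44


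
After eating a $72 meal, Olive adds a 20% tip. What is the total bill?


Calculate the tip:
20% of $72 = $14.40
Add tip to meal cost:
$72 + $14.40 = $86.40

$86.40


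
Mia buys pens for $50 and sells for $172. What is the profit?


Selling price = $172
Cost price = $50
Profit = selling price - cost price:
Profit = $172 - $50 = $122

$122


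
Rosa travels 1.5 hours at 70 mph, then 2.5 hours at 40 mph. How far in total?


Leg 1 distance:
70 x 1.5 = 105 miles
Leg 2 distance:
40 x 2.5 = 100 miles
Total distance:
105 + 100 = 205 miles

205 miles


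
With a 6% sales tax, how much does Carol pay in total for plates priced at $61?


Calculate the tax:
6% of $61 = $3.66
Add tax to price:
$61 + $3.66 = $64.66

$64.66


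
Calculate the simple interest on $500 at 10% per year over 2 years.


Use the formula I = P x R x T / 100
P x R x T = 500 x 10 x 2 = 10000
I = 10000 / 100 = $100

$100


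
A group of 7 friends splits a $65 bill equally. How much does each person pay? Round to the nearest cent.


Total bill: $65
Number of people: 7
Each pays: $65 / 7 = $9.2857... ≈ $9.29

$9.29


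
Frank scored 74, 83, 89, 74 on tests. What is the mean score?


Add the scores:
74 + 83 + 89 + 74 = 320
Divide by the number of tests:
320 / 4 = 80

80


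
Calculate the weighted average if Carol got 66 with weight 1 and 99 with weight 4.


Weighted sum:
1 x 66 + 4 x 99 = 462
Total weight:
1 + 4 = 5
Weighted average:
462 / 5 = 92.4

92.4


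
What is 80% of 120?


Convert percentage to decimal:
80% = 0.8
Multiply:
120 x 0.8 = 96

96


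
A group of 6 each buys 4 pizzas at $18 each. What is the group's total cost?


Cost per person:
4 x $18 = $72
Group total:
6 x $72 = $432

$432


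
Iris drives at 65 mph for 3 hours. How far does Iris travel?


Use the formula: distance = speed x time
Speed = 65 mph, Time = 3 hours
65 x 3 = 195 miles

195 miles


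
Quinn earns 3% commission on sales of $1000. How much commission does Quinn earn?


Convert rate to decimal:
3% = 0.03
Multiply by sales:
$1000 x 0.03 = $30

$30


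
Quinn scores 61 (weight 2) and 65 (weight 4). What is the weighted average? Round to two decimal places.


Weighted sum:
2 x 61 + 4 x 65 = 382
Total weight:
2 + 4 = 6
Weighted average:
382 / 6 = 63.6666... ≈ 63.67

63.67


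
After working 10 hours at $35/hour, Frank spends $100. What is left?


Calculate earnings:
10 x $35 = $350
Subtract spending:
$350 - $100 = $250

$250


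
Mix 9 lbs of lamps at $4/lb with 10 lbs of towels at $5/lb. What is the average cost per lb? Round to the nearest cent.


Cost of lamps:
9 x $4 = $36
Cost of towels:
10 x $5 = $50
Total cost: $36 + $50 = $86
Total weight: 19 lbs
Average: $86 / 19 = $4.5263... ≈ $4.53/lb

$4.53/lb


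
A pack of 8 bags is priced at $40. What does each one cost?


Total cost: $40
Number of items: 8
Unit price: $40 / 8 = $5

$5


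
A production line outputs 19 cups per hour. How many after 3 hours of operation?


Production rate: 19 cups per hour
Time: 3 hours
Total: 19 x 3 = 57 cups

57 cups


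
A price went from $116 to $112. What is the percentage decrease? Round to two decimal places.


Find the absolute change:
|112 - 116| = 4
Divide by original and multiply by 100:
4 / 116 x 100 = 3.4482...% ≈ 3.45%

3.45%


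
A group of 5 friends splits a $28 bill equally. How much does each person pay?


Total bill: $28
Number of people: 5
Each pays: $28 / 5 = $5.60

$5.60


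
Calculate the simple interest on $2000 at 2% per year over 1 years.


Use the formula I = P x R x T / 100
P x R x T = 2000 x 2 x 1 = 4000
I = 4000 / 100 = $40

$40


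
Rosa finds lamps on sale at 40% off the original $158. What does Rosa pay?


Calculate the discount amount:
40% of $158 = $63.20
Subtract from original:
$158 - $63.20 = $94.80

$94.80


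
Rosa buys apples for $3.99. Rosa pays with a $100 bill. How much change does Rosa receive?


Start with the amount paid:
$100
Subtract the price:
$100 - $3.99 = $96.01

$96.01


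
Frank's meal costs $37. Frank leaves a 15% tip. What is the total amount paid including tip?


Calculate the tip:
15% of $37 = $5.55
Add tip to meal cost:
$37 + $5.55 = $42.55

$42.55


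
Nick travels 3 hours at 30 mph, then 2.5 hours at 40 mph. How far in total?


Leg 1 distance:
30 x 3 = 90 miles
Leg 2 distance:
40 x 2.5 = 100 miles
Total distance:
90 + 100 = 190 miles

190 miles


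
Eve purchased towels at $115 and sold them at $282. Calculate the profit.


Selling price = $282
Cost price = $115
Profit = selling price - cost price:
Profit = $282 - $115 = $167

$167


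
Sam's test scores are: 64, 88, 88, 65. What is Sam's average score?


Add the scores:
64 + 88 + 88 + 65 = 305
Divide by the number of tests:
305 / 4 = 76.25

76.25


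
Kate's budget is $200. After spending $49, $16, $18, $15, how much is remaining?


Add up expenses:
$49 + $16 + $18 + $15 = $98
Subtract from budget:
$200 - $98 = $102

$102


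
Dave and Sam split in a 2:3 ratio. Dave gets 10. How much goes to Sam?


Find the multiplier:
10 / 2 = 5
Apply to Sam's share:
3 x 5 = 15

15


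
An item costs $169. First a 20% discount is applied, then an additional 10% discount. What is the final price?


First discount:
20% of $169 = $33.80
Price after first discount:
$169 - $33.80 = $135.20
Second discount:
10% of $135.20 = $13.52
Final price:
$135.20 - $13.52 = $121.68

$121.68


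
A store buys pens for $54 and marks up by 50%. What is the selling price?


Calculate the markup amount:
50% of $54 = $27
Add to cost:
$54 + $27 = $81

$81


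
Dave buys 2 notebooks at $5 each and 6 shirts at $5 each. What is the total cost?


Cost of notebooks:
2 x $5 = $10
Cost of shirts:
6 x $5 = $30
Add both:
$10 + $30 = $40

$40


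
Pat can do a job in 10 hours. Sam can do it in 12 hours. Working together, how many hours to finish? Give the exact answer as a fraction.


Pat's rate: 1/10 of the job per hour
Sam's rate: 1/12 of the job per hour
Combined rate: 1/10 + 1/12 = 11/60 per hour
Time = 1 / (11/60) = 60/11 hours (≈ 5.45 hours)

60/11 hours
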